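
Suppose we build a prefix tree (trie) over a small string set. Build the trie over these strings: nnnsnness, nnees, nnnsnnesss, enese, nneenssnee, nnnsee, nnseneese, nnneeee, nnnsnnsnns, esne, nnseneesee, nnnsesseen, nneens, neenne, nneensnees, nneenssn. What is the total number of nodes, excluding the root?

For each word, the new-node count is its length minus the longest prefix already in the trie:
  "nnnsnness" → 9 new (n, n, n, s, n, n, e, s, s)
  "nnees" → prefix "nn" already present; 3 new (e, e, s)
  "nnnsnnesss" → prefix "nnnsnness" already present; 1 new (s)
  "enese" → 5 new (e, n, e, s, e)
  "nneenssnee" → prefix "nnee" already present; 6 new (n, s, s, n, e, e)
  "nnnsee" → prefix "nnns" already present; 2 new (e, e)
  "nnseneese" → prefix "nn" already present; 7 new (s, e, n, e, e, s, e)
  "nnneeee" → prefix "nnn" already present; 4 new (e, e, e, e)
  "nnnsnnsnns" → prefix "nnnsnn" already present; 4 new (s, n, n, s)
  "esne" → prefix "e" already present; 3 new (s, n, e)
  "nnseneesee" → prefix "nnseneese" already present; 1 new (e)
  "nnnsesseen" → prefix "nnnse" already present; 5 new (s, s, e, e, n)
  "nneens" → prefix "nneens" already present; 0 new (none)
  "neenne" → prefix "n" already present; 5 new (e, e, n, n, e)
  "nneensnees" → prefix "nneens" already present; 4 new (n, e, e, s)
  "nneenssn" → prefix "nneenssn" already present; 0 new (none)
Total nodes = 9 + 3 + 1 + 5 + 6 + 2 + 7 + 4 + 4 + 3 + 1 + 5 + 0 + 5 + 4 + 0 = 59

59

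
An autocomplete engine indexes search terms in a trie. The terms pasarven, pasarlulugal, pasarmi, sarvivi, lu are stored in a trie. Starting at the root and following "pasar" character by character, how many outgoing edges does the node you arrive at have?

3

Follow the path "pasar" to its node, then look at its outgoing edges.
Distinct next characters after "pasar": l, m, v.
That node has 3 child edges.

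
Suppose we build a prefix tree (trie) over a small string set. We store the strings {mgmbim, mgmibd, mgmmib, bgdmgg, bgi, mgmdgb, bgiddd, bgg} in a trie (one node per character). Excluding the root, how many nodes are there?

Trie structure (* marks end of a word):
(root)
├─ b
│  └─ g
│     ├─ d
│     │  └─ m
│     │     └─ g
│     │        └─ g *
│     ├─ g *
│     └─ i *
│        └─ d
│           └─ d
│              └─ d *
└─ m
   └─ g
      └─ m
         ├─ b
         │  └─ i
         │     └─ m *
         ├─ d
         │  └─ g
         │     └─ b *
         ├─ i
         │  └─ b
         │     └─ d *
         └─ m
            └─ i
               └─ b *
Counting every labelled node above: 26.

26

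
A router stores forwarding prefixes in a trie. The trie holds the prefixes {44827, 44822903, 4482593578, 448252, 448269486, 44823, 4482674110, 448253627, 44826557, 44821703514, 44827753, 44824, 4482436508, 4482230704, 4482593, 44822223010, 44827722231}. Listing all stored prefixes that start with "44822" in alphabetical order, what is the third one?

44822903

DFS of the "44822" subtree visits, in order: "44822223010", "4482230704", "44822903"
The 3rd is 44822903.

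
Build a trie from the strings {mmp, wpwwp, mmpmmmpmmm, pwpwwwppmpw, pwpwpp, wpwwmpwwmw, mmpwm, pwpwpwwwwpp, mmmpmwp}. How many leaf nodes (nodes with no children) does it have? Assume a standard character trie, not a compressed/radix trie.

8

A leaf is a node with no children — equivalently, the end of a word that is not a proper prefix of any other stored word.
Those words: "mmmpmwp", "mmpmmmpmmm", "mmpwm", "pwpwpp", "pwpwpwwwwpp", "pwpwwwppmpw", "wpwwmpwwmw", "wpwwp"
Leaf count: 8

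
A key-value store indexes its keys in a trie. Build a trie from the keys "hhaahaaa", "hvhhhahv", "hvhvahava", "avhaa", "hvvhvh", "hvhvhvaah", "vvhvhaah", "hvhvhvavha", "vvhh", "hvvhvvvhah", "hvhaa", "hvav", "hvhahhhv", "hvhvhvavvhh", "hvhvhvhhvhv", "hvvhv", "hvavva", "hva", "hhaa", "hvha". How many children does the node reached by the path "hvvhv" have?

2

Follow the path "hvvhv" to its node, then look at its outgoing edges.
Characters that immediately follow "hvvhv" among the stored strings: {h, v}.
That node has 2 child edges.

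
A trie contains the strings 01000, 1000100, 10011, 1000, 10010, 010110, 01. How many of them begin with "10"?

Filter for entries beginning with "10":
Matches: "1000", "1000100", "10010", "10011"
Count: 4

4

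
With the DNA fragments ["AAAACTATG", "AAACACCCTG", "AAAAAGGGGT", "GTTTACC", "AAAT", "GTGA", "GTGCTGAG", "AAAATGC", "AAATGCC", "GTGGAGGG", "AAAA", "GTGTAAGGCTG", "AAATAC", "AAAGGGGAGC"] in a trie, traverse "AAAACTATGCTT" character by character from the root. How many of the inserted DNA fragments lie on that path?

2

Traverse "AAAACTATGCTT" character by character; count nodes along the way that are marked as word ends.
Prefixes of the query that are stored words: "AAAA", "AAAACTATG"
Count: 2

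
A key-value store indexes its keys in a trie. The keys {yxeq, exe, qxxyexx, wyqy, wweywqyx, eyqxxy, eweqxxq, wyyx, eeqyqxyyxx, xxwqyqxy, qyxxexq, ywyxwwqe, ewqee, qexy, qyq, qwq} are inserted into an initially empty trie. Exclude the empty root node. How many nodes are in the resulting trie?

Insert word by word; a character creates a node only if that edge doesn't already exist:
  "yxeq" → 4 new (y, x, e, q)
  "exe" → 3 new (e, x, e)
  "qxxyexx" → 7 new (q, x, x, y, e, x, x)
  "wyqy" → 4 new (w, y, q, y)
  "wweywqyx" → prefix "w" already present; 7 new (w, e, y, w, q, y, x)
  "eyqxxy" → prefix "e" already present; 5 new (y, q, x, x, y)
  "eweqxxq" → prefix "e" already present; 6 new (w, e, q, x, x, q)
  "wyyx" → prefix "wy" already present; 2 new (y, x)
  "eeqyqxyyxx" → prefix "e" already present; 9 new (e, q, y, q, x, y, y, x, x)
  "xxwqyqxy" → 8 new (x, x, w, q, y, q, x, y)
  "qyxxexq" → prefix "q" already present; 6 new (y, x, x, e, x, q)
  "ywyxwwqe" → prefix "y" already present; 7 new (w, y, x, w, w, q, e)
  "ewqee" → prefix "ew" already present; 3 new (q, e, e)
  "qexy" → prefix "q" already present; 3 new (e, x, y)
  "qyq" → prefix "qy" already present; 1 new (q)
  "qwq" → prefix "q" already present; 2 new (w, q)
Total nodes = 4 + 3 + 7 + 4 + 7 + 5 + 6 + 2 + 9 + 8 + 6 + 7 + 3 + 3 + 1 + 2 = 77

77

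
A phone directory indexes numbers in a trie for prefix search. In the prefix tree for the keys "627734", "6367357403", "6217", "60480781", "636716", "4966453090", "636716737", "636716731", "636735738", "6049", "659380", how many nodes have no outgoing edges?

10

A leaf is a node with no children — equivalently, the end of a word that is not a proper prefix of any other stored word.
Those words: "4966453090", "60480781", "6049", "6217", "627734", "636716731", "636716737", "636735738", "6367357403", "659380"
Leaf count: 10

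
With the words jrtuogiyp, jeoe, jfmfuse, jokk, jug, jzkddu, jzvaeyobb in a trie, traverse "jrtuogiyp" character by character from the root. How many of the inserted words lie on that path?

Walk "jrtuogiyp" from the root; an end-of-word marker is hit whenever a stored word is a prefix of "jrtuogiyp".
Prefixes of the query that are stored words: "jrtuogiyp"
Count: 1

1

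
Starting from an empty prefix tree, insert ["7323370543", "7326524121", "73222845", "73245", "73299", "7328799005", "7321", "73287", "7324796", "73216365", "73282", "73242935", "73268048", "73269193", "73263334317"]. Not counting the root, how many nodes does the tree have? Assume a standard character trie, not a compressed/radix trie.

Trace insertions, counting only characters that open a new branch:
  "7323370543" → 10 new (7, 3, 2, 3, 3, 7, 0, 5, 4, 3)
  "7326524121" → prefix "732" already present; 7 new (6, 5, 2, 4, 1, 2, 1)
  "73222845" → prefix "732" already present; 5 new (2, 2, 8, 4, 5)
  "73245" → prefix "732" already present; 2 new (4, 5)
  "73299" → prefix "732" already present; 2 new (9, 9)
  "7328799005" → prefix "732" already present; 7 new (8, 7, 9, 9, 0, 0, 5)
  "7321" → prefix "732" already present; 1 new (1)
  "73287" → prefix "73287" already present; 0 new (none)
  "7324796" → prefix "7324" already present; 3 new (7, 9, 6)
  "73216365" → prefix "7321" already present; 4 new (6, 3, 6, 5)
  "73282" → prefix "7328" already present; 1 new (2)
  "73242935" → prefix "7324" already present; 4 new (2, 9, 3, 5)
  "73268048" → prefix "7326" already present; 4 new (8, 0, 4, 8)
  "73269193" → prefix "7326" already present; 4 new (9, 1, 9, 3)
  "73263334317" → prefix "7326" already present; 7 new (3, 3, 3, 4, 3, 1, 7)
Total nodes = 10 + 7 + 5 + 2 + 2 + 7 + 1 + 0 + 3 + 4 + 1 + 4 + 4 + 4 + 7 = 61

61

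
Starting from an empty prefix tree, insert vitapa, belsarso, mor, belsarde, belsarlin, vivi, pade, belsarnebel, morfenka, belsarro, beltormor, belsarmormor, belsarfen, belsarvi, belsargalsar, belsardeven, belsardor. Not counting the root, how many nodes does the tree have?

Insert word by word; a character creates a node only if that edge doesn't already exist:
  "vitapa" → 6 new (v, i, t, a, p, a)
  "belsarso" → 8 new (b, e, l, s, a, r, s, o)
  "mor" → 3 new (m, o, r)
  "belsarde" → prefix "belsar" already present; 2 new (d, e)
  "belsarlin" → prefix "belsar" already present; 3 new (l, i, n)
  "vivi" → prefix "vi" already present; 2 new (v, i)
  "pade" → 4 new (p, a, d, e)
  "belsarnebel" → prefix "belsar" already present; 5 new (n, e, b, e, l)
  "morfenka" → prefix "mor" already present; 5 new (f, e, n, k, a)
  "belsarro" → prefix "belsar" already present; 2 new (r, o)
  "beltormor" → prefix "bel" already present; 6 new (t, o, r, m, o, r)
  "belsarmormor" → prefix "belsar" already present; 6 new (m, o, r, m, o, r)
  "belsarfen" → prefix "belsar" already present; 3 new (f, e, n)
  "belsarvi" → prefix "belsar" already present; 2 new (v, i)
  "belsargalsar" → prefix "belsar" already present; 6 new (g, a, l, s, a, r)
  "belsardeven" → prefix "belsarde" already present; 3 new (v, e, n)
  "belsardor" → prefix "belsard" already present; 2 new (o, r)
Total nodes = 6 + 8 + 3 + 2 + 3 + 2 + 4 + 5 + 5 + 2 + 6 + 6 + 3 + 2 + 6 + 3 + 2 = 68

68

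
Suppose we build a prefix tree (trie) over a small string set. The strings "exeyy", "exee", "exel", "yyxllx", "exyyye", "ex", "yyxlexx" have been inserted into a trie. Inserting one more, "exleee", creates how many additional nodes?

4

"ex" is already a path in the trie; the remaining "leee" must be added.
Each of the 4 remaining characters creates one node.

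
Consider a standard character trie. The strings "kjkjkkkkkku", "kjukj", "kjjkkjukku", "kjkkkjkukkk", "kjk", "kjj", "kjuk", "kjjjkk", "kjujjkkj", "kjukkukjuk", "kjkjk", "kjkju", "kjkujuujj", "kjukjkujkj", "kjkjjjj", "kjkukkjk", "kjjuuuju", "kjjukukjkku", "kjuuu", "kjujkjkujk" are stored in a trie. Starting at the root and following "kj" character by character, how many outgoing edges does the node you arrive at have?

Follow the path "kj" to its node, then look at its outgoing edges.
Distinct next characters after "kj": j, k, u.
That node has 3 child edges.

3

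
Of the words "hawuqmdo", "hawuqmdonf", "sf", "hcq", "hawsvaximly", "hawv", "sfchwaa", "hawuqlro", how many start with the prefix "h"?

6

Walk to "h"; the words in its subtree are exactly those with that prefix.
Matches: "hawsvaximly", "hawuqlro", "hawuqmdo", "hawuqmdonf", "hawv", "hcq"
Count: 6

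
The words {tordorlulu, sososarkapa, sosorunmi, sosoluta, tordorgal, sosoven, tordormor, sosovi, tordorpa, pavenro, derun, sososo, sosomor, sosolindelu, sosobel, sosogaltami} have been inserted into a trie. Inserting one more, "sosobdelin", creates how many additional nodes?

5

Walking "sosobdelin" from the root, the first 5 characters ("sosob") follow existing edges; "d" is the first miss.
Each of the 5 remaining characters creates one node.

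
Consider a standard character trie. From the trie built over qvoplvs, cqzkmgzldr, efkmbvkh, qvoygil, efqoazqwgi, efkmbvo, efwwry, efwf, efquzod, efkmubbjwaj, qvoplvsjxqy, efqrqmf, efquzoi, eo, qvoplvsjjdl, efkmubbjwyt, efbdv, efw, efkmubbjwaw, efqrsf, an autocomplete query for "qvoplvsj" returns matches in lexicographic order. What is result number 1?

qvoplvsjjdl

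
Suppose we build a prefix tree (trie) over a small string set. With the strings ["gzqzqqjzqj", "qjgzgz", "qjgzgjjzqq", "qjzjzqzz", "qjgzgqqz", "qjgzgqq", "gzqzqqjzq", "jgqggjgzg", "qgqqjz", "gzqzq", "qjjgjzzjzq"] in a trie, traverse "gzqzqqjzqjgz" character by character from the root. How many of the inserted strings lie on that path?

Check each prefix of "gzqzqqjzqjgz" against the stored set — each match is an end-marker on the path.
Prefixes of the query that are stored words: "gzqzq", "gzqzqqjzq", "gzqzqqjzqj"
Count: 3

3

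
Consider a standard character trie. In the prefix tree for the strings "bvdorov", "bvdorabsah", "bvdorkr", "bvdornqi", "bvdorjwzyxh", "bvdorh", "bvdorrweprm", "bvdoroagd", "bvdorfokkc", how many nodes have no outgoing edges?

9

Leaves are exactly the stored words that no other stored word extends.
Those words: "bvdorabsah", "bvdorfokkc", "bvdorh", "bvdorjwzyxh", "bvdorkr", "bvdornqi", "bvdoroagd", "bvdorov", "bvdorrweprm"
Leaf count: 9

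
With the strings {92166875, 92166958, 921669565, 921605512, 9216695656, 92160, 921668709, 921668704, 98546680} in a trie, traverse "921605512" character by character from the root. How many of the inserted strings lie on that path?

2

Traverse "921605512" character by character; count nodes along the way that are marked as word ends.
Prefixes of the query that are stored words: "92160", "921605512"
Count: 2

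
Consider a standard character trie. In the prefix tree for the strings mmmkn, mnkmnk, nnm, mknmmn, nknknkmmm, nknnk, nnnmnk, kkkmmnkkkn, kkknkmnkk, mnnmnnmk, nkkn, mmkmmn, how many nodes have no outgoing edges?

12

Leaves are exactly the stored words that no other stored word extends.
Those words: "kkkmmnkkkn", "kkknkmnkk", "mknmmn", "mmkmmn", "mmmkn", "mnkmnk", "mnnmnnmk", "nkkn", "nknknkmmm", "nknnk", "nnm", "nnnmnk"
Leaf count: 12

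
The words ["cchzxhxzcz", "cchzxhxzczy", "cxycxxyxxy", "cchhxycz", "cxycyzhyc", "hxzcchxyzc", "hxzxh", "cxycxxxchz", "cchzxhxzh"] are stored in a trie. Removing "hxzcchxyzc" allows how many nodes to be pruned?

A node on "hxzcchxyzc"'s path can go only if nothing else ends at it or branches off below it.
The suffix "cchxyzc" (7 nodes) is used only by "hxzcchxyzc"; the node for "hxz" still has the child "x", so pruning stops there.
Nodes removed: 7

7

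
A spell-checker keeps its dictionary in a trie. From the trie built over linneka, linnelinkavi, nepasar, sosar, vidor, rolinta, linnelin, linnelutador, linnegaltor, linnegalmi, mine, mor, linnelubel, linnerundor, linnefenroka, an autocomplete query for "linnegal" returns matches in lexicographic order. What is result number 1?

linnegalmi

Filter for "linnegal…" and sort: "linnegalmi", "linnegaltor"
Position 1: linnegalmi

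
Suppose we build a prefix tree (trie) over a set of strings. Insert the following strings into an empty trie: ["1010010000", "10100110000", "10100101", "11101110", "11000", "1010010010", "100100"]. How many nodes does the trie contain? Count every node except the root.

For each word, the new-node count is its length minus the longest prefix already in the trie:
  "1010010000" → 10 new (1, 0, 1, 0, 0, 1, 0, 0, 0, 0)
  "10100110000" → prefix "101001" already present; 5 new (1, 0, 0, 0, 0)
  "10100101" → prefix "1010010" already present; 1 new (1)
  "11101110" → prefix "1" already present; 7 new (1, 1, 0, 1, 1, 1, 0)
  "11000" → prefix "11" already present; 3 new (0, 0, 0)
  "1010010010" → prefix "10100100" already present; 2 new (1, 0)
  "100100" → prefix "10" already present; 4 new (0, 1, 0, 0)
Total nodes = 10 + 5 + 1 + 7 + 3 + 2 + 4 = 32

32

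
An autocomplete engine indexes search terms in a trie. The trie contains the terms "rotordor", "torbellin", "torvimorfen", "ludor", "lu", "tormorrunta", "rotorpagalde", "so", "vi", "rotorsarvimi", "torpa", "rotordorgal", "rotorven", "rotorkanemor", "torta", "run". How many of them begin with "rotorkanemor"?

Traverse to the node for "rotorkanemor", then collect every word in that subtree.
Words under "rotorkanemor": rotorkanemor
Count: 1

1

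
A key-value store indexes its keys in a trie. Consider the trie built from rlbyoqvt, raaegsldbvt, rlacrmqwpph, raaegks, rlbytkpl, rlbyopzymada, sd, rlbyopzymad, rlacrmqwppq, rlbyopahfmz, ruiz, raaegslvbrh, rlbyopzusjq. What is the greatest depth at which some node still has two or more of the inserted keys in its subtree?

11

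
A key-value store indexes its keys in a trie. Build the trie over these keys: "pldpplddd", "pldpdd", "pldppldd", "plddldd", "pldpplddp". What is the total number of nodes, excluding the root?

16

Count nodes per top-level branch (shared prefixes stored once):
  'p'-branch (plddldd, pldpdd, pldppldd, pldpplddd, pldpplddp): 16 nodes
Sum: 16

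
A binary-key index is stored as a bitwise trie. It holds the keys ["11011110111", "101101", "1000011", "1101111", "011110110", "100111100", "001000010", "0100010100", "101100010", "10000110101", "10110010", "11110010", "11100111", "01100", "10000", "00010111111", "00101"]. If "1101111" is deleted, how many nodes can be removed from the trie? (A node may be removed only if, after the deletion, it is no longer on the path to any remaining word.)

A node on "1101111"'s path can go only if nothing else ends at it or branches off below it.
Every node on "1101111" is still needed (e.g. by "11011110111"), so nothing is freed.
Nodes removed: 0

0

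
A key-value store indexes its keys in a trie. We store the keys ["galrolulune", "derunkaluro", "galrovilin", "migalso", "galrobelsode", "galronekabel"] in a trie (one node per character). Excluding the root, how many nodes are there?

48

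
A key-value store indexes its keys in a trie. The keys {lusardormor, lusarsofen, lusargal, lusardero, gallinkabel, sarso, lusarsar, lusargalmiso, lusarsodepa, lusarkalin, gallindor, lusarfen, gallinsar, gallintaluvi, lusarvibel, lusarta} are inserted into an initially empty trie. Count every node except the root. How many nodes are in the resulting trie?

75

Trace insertions, counting only characters that open a new branch:
  "lusardormor" → 11 new (l, u, s, a, r, d, o, r, m, o, r)
  "lusarsofen" → prefix "lusar" already present; 5 new (s, o, f, e, n)
  "lusargal" → prefix "lusar" already present; 3 new (g, a, l)
  "lusardero" → prefix "lusard" already present; 3 new (e, r, o)
  "gallinkabel" → 11 new (g, a, l, l, i, n, k, a, b, e, l)
  "sarso" → 5 new (s, a, r, s, o)
  "lusarsar" → prefix "lusars" already present; 2 new (a, r)
  "lusargalmiso" → prefix "lusargal" already present; 4 new (m, i, s, o)
  "lusarsodepa" → prefix "lusarso" already present; 4 new (d, e, p, a)
  "lusarkalin" → prefix "lusar" already present; 5 new (k, a, l, i, n)
  "gallindor" → prefix "gallin" already present; 3 new (d, o, r)
  "lusarfen" → prefix "lusar" already present; 3 new (f, e, n)
  "gallinsar" → prefix "gallin" already present; 3 new (s, a, r)
  "gallintaluvi" → prefix "gallin" already present; 6 new (t, a, l, u, v, i)
  "lusarvibel" → prefix "lusar" already present; 5 new (v, i, b, e, l)
  "lusarta" → prefix "lusar" already present; 2 new (t, a)
Total nodes = 11 + 5 + 3 + 3 + 11 + 5 + 2 + 4 + 4 + 5 + 3 + 3 + 3 + 6 + 5 + 2 = 75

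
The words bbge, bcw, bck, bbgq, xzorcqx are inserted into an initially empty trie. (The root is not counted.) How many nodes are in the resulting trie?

15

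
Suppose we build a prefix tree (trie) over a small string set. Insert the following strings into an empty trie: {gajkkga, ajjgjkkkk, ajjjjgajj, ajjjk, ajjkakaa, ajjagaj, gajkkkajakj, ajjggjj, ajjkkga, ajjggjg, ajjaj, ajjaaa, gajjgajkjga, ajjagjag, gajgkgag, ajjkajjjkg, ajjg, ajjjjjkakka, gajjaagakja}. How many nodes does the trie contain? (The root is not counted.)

For each word, the new-node count is its length minus the longest prefix already in the trie:
  "gajkkga" → 7 new (g, a, j, k, k, g, a)
  "ajjgjkkkk" → 9 new (a, j, j, g, j, k, k, k, k)
  "ajjjjgajj" → prefix "ajj" already present; 6 new (j, j, g, a, j, j)
  "ajjjk" → prefix "ajjj" already present; 1 new (k)
  "ajjkakaa" → prefix "ajj" already present; 5 new (k, a, k, a, a)
  "ajjagaj" → prefix "ajj" already present; 4 new (a, g, a, j)
  "gajkkkajakj" → prefix "gajkk" already present; 6 new (k, a, j, a, k, j)
  "ajjggjj" → prefix "ajjg" already present; 3 new (g, j, j)
  "ajjkkga" → prefix "ajjk" already present; 3 new (k, g, a)
  "ajjggjg" → prefix "ajjggj" already present; 1 new (g)
  "ajjaj" → prefix "ajja" already present; 1 new (j)
  "ajjaaa" → prefix "ajja" already present; 2 new (a, a)
  "gajjgajkjga" → prefix "gaj" already present; 8 new (j, g, a, j, k, j, g, a)
  "ajjagjag" → prefix "ajjag" already present; 3 new (j, a, g)
  "gajgkgag" → prefix "gaj" already present; 5 new (g, k, g, a, g)
  "ajjkajjjkg" → prefix "ajjka" already present; 5 new (j, j, j, k, g)
  "ajjg" → prefix "ajjg" already present; 0 new (none)
  "ajjjjjkakka" → prefix "ajjjj" already present; 6 new (j, k, a, k, k, a)
  "gajjaagakja" → prefix "gajj" already present; 7 new (a, a, g, a, k, j, a)
Total nodes = 7 + 9 + 6 + 1 + 5 + 4 + 6 + 3 + 3 + 1 + 1 + 2 + 8 + 3 + 5 + 5 + 0 + 6 + 7 = 82

82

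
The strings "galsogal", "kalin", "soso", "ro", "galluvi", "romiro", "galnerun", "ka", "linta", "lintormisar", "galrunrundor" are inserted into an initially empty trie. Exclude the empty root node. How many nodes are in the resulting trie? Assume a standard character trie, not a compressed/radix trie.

For each word, the new-node count is its length minus the longest prefix already in the trie:
  "galsogal" → 8 new (g, a, l, s, o, g, a, l)
  "kalin" → 5 new (k, a, l, i, n)
  "soso" → 4 new (s, o, s, o)
  "ro" → 2 new (r, o)
  "galluvi" → prefix "gal" already present; 4 new (l, u, v, i)
  "romiro" → prefix "ro" already present; 4 new (m, i, r, o)
  "galnerun" → prefix "gal" already present; 5 new (n, e, r, u, n)
  "ka" → prefix "ka" already present; 0 new (none)
  "linta" → 5 new (l, i, n, t, a)
  "lintormisar" → prefix "lint" already present; 7 new (o, r, m, i, s, a, r)
  "galrunrundor" → prefix "gal" already present; 9 new (r, u, n, r, u, n, d, o, r)
Total nodes = 8 + 5 + 4 + 2 + 4 + 4 + 5 + 0 + 5 + 7 + 9 = 53

53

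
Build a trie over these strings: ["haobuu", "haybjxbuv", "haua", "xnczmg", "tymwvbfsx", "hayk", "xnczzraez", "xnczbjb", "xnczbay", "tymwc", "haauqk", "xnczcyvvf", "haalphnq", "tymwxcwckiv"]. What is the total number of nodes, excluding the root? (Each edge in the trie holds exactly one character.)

Count nodes per top-level branch (shared prefixes stored once):
  'h'-branch (haalphnq, haauqk, haobuu, haua, haybjxbuv, hayk): 25 nodes
  't'-branch (tymwc, tymwvbfsx, tymwxcwckiv): 17 nodes
  'x'-branch (xnczbay, xnczbjb, xnczcyvvf, xnczmg, xnczzraez): 21 nodes
Sum: 63

63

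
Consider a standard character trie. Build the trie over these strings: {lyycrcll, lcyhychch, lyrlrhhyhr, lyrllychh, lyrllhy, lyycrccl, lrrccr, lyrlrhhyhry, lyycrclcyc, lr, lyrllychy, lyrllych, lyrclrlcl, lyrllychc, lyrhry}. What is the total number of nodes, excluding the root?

53

For each word, the new-node count is its length minus the longest prefix already in the trie:
  "lyycrcll" → 8 new (l, y, y, c, r, c, l, l)
  "lcyhychch" → prefix "l" already present; 8 new (c, y, h, y, c, h, c, h)
  "lyrlrhhyhr" → prefix "ly" already present; 8 new (r, l, r, h, h, y, h, r)
  "lyrllychh" → prefix "lyrl" already present; 5 new (l, y, c, h, h)
  "lyrllhy" → prefix "lyrll" already present; 2 new (h, y)
  "lyycrccl" → prefix "lyycrc" already present; 2 new (c, l)
  "lrrccr" → prefix "l" already present; 5 new (r, r, c, c, r)
  "lyrlrhhyhry" → prefix "lyrlrhhyhr" already present; 1 new (y)
  "lyycrclcyc" → prefix "lyycrcl" already present; 3 new (c, y, c)
  "lr" → prefix "lr" already present; 0 new (none)
  "lyrllychy" → prefix "lyrllych" already present; 1 new (y)
  "lyrllych" → prefix "lyrllych" already present; 0 new (none)
  "lyrclrlcl" → prefix "lyr" already present; 6 new (c, l, r, l, c, l)
  "lyrllychc" → prefix "lyrllych" already present; 1 new (c)
  "lyrhry" → prefix "lyr" already present; 3 new (h, r, y)
Total nodes = 8 + 8 + 8 + 5 + 2 + 2 + 5 + 1 + 3 + 0 + 1 + 0 + 6 + 1 + 3 = 53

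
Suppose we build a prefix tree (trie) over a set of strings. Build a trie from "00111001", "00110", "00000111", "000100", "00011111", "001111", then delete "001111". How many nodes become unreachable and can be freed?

After clearing the end-marker at "001111", prune upward until reaching a node still needed by another word.
The suffix "1" (1 node) is used only by "001111"; the node for "00111" still has the child "0", so pruning stops there.
Nodes removed: 1

1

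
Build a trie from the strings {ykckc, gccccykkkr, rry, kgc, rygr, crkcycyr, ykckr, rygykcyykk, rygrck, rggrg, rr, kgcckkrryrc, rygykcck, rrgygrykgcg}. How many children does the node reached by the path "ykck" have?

2

Follow the path "ykck" to its node, then look at its outgoing edges.
Characters that immediately follow "ykck" among the stored strings: {c, r}.
That node has 2 child edges.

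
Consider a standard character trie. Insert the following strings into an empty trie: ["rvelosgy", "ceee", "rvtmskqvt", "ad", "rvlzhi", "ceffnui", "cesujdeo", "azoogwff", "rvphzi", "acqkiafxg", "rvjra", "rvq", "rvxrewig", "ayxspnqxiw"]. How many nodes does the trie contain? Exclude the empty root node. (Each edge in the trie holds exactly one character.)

Count nodes per top-level branch (shared prefixes stored once):
  'a'-branch (acqkiafxg, ad, ayxspnqxiw, azoogwff): 26 nodes
  'c'-branch (ceee, ceffnui, cesujdeo): 15 nodes
  'r'-branch (rvelosgy, rvjra, rvlzhi, rvphzi, rvq, rvtmskqvt, rvxrewig): 33 nodes
Sum: 74

74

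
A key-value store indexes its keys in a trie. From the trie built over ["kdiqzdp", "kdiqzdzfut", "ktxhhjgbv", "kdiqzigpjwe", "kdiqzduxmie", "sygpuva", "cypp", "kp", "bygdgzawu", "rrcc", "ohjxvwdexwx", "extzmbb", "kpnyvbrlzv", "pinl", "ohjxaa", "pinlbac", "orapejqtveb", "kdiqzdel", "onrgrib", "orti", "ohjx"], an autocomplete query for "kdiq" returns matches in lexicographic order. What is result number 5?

kdiqzigpjwe

Words with prefix "kdiq", in lexicographic order: "kdiqzdel", "kdiqzdp", "kdiqzduxmie", "kdiqzdzfut", "kdiqzigpjwe"
Position 5: kdiqzigpjwe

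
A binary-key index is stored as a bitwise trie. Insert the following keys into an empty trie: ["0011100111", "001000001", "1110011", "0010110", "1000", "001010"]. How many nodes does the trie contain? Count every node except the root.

Trie structure (* marks end of a word):
(root)
├─ 0
│  └─ 0
│     └─ 1
│        ├─ 0
│        │  ├─ 0
│        │  │  └─ 0
│        │  │     └─ 0
│        │  │        └─ 0
│        │  │           └─ 1 *
│        │  └─ 1
│        │     ├─ 0 *
│        │     └─ 1
│        │        └─ 0 *
│        └─ 1
│           └─ 1
│              └─ 0
│                 └─ 0
│                    └─ 1
│                       └─ 1
│                          └─ 1 *
└─ 1
   ├─ 0
   │  └─ 0
   │     └─ 0 *
   └─ 1
      └─ 1
         └─ 0
            └─ 0
               └─ 1
                  └─ 1 *
Counting every labelled node above: 30.

30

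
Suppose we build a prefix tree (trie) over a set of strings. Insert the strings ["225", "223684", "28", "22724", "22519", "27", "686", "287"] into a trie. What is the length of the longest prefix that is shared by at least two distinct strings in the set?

Equivalently: take the maximum, over all pairs, of their longest common prefix length.
"225" and "22519" agree on "225" (3 characters) before diverging; nothing deeper is shared.
Longest shared-prefix length: 3

3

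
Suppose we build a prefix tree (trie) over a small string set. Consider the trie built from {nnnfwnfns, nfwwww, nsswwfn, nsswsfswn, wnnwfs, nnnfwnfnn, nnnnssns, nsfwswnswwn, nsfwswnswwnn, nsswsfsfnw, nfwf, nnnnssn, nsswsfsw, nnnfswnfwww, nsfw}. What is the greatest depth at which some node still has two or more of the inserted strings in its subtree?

11

The deepest shared node is where two words last agree before diverging.
e.g. "nsfwswnswwn" and "nsfwswnswwnn" share the prefix "nsfwswnswwn" of length 11; no pair shares a longer one.
Longest shared-prefix length: 11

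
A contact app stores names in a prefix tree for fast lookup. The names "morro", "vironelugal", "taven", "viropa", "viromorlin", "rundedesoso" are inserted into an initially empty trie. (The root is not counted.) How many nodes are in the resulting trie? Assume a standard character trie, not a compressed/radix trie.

40

Count nodes per top-level branch (shared prefixes stored once):
  'm'-branch (morro): 5 nodes
  'r'-branch (rundedesoso): 11 nodes
  't'-branch (taven): 5 nodes
  'v'-branch (viromorlin, vironelugal, viropa): 19 nodes
Sum: 40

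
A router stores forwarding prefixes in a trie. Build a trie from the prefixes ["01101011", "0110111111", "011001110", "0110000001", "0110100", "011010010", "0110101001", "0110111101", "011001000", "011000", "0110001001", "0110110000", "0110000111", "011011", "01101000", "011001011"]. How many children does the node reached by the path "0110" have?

Walk "0110" from the root, arriving at one node.
Distinct next characters after "0110": 0, 1.
That node has 2 child edges.

2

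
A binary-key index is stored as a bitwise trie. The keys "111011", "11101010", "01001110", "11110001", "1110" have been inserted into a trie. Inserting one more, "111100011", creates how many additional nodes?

1

Walking "111100011" from the root, the first 8 characters ("11110001") follow existing edges; "1" is the first miss.
New nodes needed: |"111100011"| − 8 = 9 − 8 = 1.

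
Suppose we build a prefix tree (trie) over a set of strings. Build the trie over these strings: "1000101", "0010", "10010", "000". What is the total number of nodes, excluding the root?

14

For each word, the new-node count is its length minus the longest prefix already in the trie:
  "1000101" → 7 new (1, 0, 0, 0, 1, 0, 1)
  "0010" → 4 new (0, 0, 1, 0)
  "10010" → prefix "100" already present; 2 new (1, 0)
  "000" → prefix "00" already present; 1 new (0)
Total nodes = 7 + 4 + 2 + 1 = 14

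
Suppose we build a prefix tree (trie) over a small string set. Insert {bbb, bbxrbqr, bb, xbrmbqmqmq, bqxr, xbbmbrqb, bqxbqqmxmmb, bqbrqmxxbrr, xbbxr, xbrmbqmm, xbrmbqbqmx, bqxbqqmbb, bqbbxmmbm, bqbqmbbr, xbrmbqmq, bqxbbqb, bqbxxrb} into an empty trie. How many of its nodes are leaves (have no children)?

15

A leaf is a node with no children — equivalently, the end of a word that is not a proper prefix of any other stored word.
Those words: "bbb", "bbxrbqr", "bqbbxmmbm", "bqbqmbbr", "bqbrqmxxbrr", "bqbxxrb", "bqxbbqb", "bqxbqqmbb", "bqxbqqmxmmb", "bqxr", "xbbmbrqb", "xbbxr", "xbrmbqbqmx", "xbrmbqmm", "xbrmbqmqmq"
Leaf count: 15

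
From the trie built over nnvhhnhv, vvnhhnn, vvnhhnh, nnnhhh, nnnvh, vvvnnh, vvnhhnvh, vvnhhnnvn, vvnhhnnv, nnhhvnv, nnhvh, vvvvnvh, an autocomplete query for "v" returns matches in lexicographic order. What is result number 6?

vvvnnh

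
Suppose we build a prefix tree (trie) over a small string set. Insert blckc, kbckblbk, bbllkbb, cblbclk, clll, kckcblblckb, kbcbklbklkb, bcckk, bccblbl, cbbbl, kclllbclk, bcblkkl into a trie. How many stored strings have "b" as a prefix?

Walk to "b"; the words in its subtree are exactly those with that prefix.
Matches: "bbllkbb", "bcblkkl", "bccblbl", "bcckk", "blckc"
Count: 5

5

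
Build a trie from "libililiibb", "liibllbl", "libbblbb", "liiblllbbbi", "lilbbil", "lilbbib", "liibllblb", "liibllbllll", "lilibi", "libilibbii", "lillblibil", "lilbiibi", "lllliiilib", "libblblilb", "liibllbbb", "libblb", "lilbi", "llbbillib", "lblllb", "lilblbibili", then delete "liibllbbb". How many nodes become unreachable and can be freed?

Walk "liibllbbb" from the leaf back toward the root, removing each node that no remaining word uses.
The suffix "bb" (2 nodes) is used only by "liibllbbb"; the node for "liibllb" still has the child "l", so pruning stops there.
Nodes removed: 2

2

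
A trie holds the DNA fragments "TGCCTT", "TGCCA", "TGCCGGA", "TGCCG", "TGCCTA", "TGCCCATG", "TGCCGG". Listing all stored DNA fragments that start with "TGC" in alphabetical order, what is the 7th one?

Words with prefix "TGC", in lexicographic order: "TGCCA", "TGCCCATG", "TGCCG", "TGCCGG", "TGCCGGA", "TGCCTA", "TGCCTT"
The 7th is TGCCTT.

TGCCTT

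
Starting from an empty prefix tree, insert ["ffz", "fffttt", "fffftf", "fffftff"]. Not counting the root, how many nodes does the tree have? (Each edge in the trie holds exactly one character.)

Insert word by word; a character creates a node only if that edge doesn't already exist:
  "ffz" → 3 new (f, f, z)
  "fffttt" → prefix "ff" already present; 4 new (f, t, t, t)
  "fffftf" → prefix "fff" already present; 3 new (f, t, f)
  "fffftff" → prefix "fffftf" already present; 1 new (f)
Total nodes = 3 + 4 + 3 + 1 = 11

11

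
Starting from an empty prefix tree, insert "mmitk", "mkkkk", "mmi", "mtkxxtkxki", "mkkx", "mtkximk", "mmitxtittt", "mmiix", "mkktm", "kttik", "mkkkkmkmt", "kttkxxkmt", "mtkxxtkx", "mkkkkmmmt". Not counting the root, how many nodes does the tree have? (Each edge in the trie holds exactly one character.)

Trace insertions, counting only characters that open a new branch:
  "mmitk" → 5 new (m, m, i, t, k)
  "mkkkk" → prefix "m" already present; 4 new (k, k, k, k)
  "mmi" → prefix "mmi" already present; 0 new (none)
  "mtkxxtkxki" → prefix "m" already present; 9 new (t, k, x, x, t, k, x, k, i)
  "mkkx" → prefix "mkk" already present; 1 new (x)
  "mtkximk" → prefix "mtkx" already present; 3 new (i, m, k)
  "mmitxtittt" → prefix "mmit" already present; 6 new (x, t, i, t, t, t)
  "mmiix" → prefix "mmi" already present; 2 new (i, x)
  "mkktm" → prefix "mkk" already present; 2 new (t, m)
  "kttik" → 5 new (k, t, t, i, k)
  "mkkkkmkmt" → prefix "mkkkk" already present; 4 new (m, k, m, t)
  "kttkxxkmt" → prefix "ktt" already present; 6 new (k, x, x, k, m, t)
  "mtkxxtkx" → prefix "mtkxxtkx" already present; 0 new (none)
  "mkkkkmmmt" → prefix "mkkkkm" already present; 3 new (m, m, t)
Total nodes = 5 + 4 + 0 + 9 + 1 + 3 + 6 + 2 + 2 + 5 + 4 + 6 + 0 + 3 = 50

50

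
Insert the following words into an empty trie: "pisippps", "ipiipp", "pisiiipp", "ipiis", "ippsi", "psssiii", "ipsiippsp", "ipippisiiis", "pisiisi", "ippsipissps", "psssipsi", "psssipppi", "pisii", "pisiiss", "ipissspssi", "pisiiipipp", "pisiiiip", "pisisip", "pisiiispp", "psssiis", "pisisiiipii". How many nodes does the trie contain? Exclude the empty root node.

Trace insertions, counting only characters that open a new branch:
  "pisippps" → 8 new (p, i, s, i, p, p, p, s)
  "ipiipp" → 6 new (i, p, i, i, p, p)
  "pisiiipp" → prefix "pisi" already present; 4 new (i, i, p, p)
  "ipiis" → prefix "ipii" already present; 1 new (s)
  "ippsi" → prefix "ip" already present; 3 new (p, s, i)
  "psssiii" → prefix "p" already present; 6 new (s, s, s, i, i, i)
  "ipsiippsp" → prefix "ip" already present; 7 new (s, i, i, p, p, s, p)
  "ipippisiiis" → prefix "ipi" already present; 8 new (p, p, i, s, i, i, i, s)
  "pisiisi" → prefix "pisii" already present; 2 new (s, i)
  "ippsipissps" → prefix "ippsi" already present; 6 new (p, i, s, s, p, s)
  "psssipsi" → prefix "psssi" already present; 3 new (p, s, i)
  "psssipppi" → prefix "psssip" already present; 3 new (p, p, i)
  "pisii" → prefix "pisii" already present; 0 new (none)
  "pisiiss" → prefix "pisiis" already present; 1 new (s)
  "ipissspssi" → prefix "ipi" already present; 7 new (s, s, s, p, s, s, i)
  "pisiiipipp" → prefix "pisiiip" already present; 3 new (i, p, p)
  "pisiiiip" → prefix "pisiii" already present; 2 new (i, p)
  "pisisip" → prefix "pisi" already present; 3 new (s, i, p)
  "pisiiispp" → prefix "pisiii" already present; 3 new (s, p, p)
  "psssiis" → prefix "psssii" already present; 1 new (s)
  "pisisiiipii" → prefix "pisisi" already present; 5 new (i, i, p, i, i)
Total nodes = 8 + 6 + 4 + 1 + 3 + 6 + 7 + 8 + 2 + 6 + 3 + 3 + 0 + 1 + 7 + 3 + 2 + 3 + 3 + 1 + 5 = 82

82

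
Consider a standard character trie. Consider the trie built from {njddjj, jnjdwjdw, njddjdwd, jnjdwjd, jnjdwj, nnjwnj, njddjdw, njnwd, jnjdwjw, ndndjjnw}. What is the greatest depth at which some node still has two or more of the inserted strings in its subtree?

Look for the deepest trie node that still has at least two words in its subtree.
e.g. "jnjdwjd" and "jnjdwjdw" share the prefix "jnjdwjd" of length 7; no pair shares a longer one.
Longest shared-prefix length: 7

7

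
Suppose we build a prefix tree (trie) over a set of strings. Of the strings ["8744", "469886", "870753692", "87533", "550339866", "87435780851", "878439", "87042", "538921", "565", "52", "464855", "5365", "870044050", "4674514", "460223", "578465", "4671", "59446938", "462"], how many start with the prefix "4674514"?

1

Traverse to the node for "4674514", then collect every word in that subtree.
Words under "4674514": 4674514
Count: 1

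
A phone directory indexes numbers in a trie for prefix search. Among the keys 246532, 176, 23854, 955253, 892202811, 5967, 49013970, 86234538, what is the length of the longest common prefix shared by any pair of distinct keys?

The deepest shared node is where two words last agree before diverging.
"23854" and "246532" agree on "2" (1 characters) before diverging; nothing deeper is shared.
Longest shared-prefix length: 1

1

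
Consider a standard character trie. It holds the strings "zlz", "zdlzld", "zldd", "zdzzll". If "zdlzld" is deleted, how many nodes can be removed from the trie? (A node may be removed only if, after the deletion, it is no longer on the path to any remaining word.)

Walk "zdlzld" from the leaf back toward the root, removing each node that no remaining word uses.
The suffix "lzld" (4 nodes) is used only by "zdlzld"; the node for "zd" still has the child "z", so pruning stops there.
Nodes removed: 4

4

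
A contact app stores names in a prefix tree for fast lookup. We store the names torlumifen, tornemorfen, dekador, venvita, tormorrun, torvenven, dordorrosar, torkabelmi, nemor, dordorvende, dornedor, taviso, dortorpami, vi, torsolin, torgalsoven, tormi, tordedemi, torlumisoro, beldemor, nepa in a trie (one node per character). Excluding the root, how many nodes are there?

Count nodes per top-level branch (shared prefixes stored once):
  'b'-branch (beldemor): 8 nodes
  'd'-branch (dekador, dordorrosar, dordorvende, dornedor, dortorpami): 34 nodes
  'n'-branch (nemor, nepa): 7 nodes
  't'-branch (taviso, tordedemi, torgalsoven, torkabelmi, torlumifen, torlumisoro, tormi, tormorrun, tornemorfen, torsolin, torvenven): 66 nodes
  'v'-branch (venvita, vi): 8 nodes
Sum: 123

123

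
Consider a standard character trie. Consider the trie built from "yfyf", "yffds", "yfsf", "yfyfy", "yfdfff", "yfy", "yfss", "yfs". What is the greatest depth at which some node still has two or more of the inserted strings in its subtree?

4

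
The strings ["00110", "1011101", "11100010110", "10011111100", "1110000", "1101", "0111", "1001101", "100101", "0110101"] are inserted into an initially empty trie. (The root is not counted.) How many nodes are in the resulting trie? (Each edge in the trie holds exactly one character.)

45

Insert word by word; a character creates a node only if that edge doesn't already exist:
  "00110" → 5 new (0, 0, 1, 1, 0)
  "1011101" → 7 new (1, 0, 1, 1, 1, 0, 1)
  "11100010110" → prefix "1" already present; 10 new (1, 1, 0, 0, 0, 1, 0, 1, 1, 0)
  "10011111100" → prefix "10" already present; 9 new (0, 1, 1, 1, 1, 1, 1, 0, 0)
  "1110000" → prefix "111000" already present; 1 new (0)
  "1101" → prefix "11" already present; 2 new (0, 1)
  "0111" → prefix "0" already present; 3 new (1, 1, 1)
  "1001101" → prefix "10011" already present; 2 new (0, 1)
  "100101" → prefix "1001" already present; 2 new (0, 1)
  "0110101" → prefix "011" already present; 4 new (0, 1, 0, 1)
Total nodes = 5 + 7 + 10 + 9 + 1 + 2 + 3 + 2 + 2 + 4 = 45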